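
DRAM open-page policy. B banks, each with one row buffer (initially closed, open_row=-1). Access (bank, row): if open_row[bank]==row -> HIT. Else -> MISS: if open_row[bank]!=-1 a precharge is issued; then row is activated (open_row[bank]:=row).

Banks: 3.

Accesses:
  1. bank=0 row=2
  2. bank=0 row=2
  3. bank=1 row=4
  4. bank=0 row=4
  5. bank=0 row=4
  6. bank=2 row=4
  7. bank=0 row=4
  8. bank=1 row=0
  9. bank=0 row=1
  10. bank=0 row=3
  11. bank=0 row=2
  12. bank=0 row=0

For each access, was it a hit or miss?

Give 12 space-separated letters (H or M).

Answer: M H M M H M H M M M M M

Derivation:
Acc 1: bank0 row2 -> MISS (open row2); precharges=0
Acc 2: bank0 row2 -> HIT
Acc 3: bank1 row4 -> MISS (open row4); precharges=0
Acc 4: bank0 row4 -> MISS (open row4); precharges=1
Acc 5: bank0 row4 -> HIT
Acc 6: bank2 row4 -> MISS (open row4); precharges=1
Acc 7: bank0 row4 -> HIT
Acc 8: bank1 row0 -> MISS (open row0); precharges=2
Acc 9: bank0 row1 -> MISS (open row1); precharges=3
Acc 10: bank0 row3 -> MISS (open row3); precharges=4
Acc 11: bank0 row2 -> MISS (open row2); precharges=5
Acc 12: bank0 row0 -> MISS (open row0); precharges=6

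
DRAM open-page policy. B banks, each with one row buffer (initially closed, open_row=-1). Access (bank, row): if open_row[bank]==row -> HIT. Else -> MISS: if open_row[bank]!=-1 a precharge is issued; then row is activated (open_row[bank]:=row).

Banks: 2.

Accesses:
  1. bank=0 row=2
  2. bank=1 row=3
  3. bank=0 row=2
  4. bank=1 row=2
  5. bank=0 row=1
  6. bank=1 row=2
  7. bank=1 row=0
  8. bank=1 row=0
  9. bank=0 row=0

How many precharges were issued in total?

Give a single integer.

Answer: 4

Derivation:
Acc 1: bank0 row2 -> MISS (open row2); precharges=0
Acc 2: bank1 row3 -> MISS (open row3); precharges=0
Acc 3: bank0 row2 -> HIT
Acc 4: bank1 row2 -> MISS (open row2); precharges=1
Acc 5: bank0 row1 -> MISS (open row1); precharges=2
Acc 6: bank1 row2 -> HIT
Acc 7: bank1 row0 -> MISS (open row0); precharges=3
Acc 8: bank1 row0 -> HIT
Acc 9: bank0 row0 -> MISS (open row0); precharges=4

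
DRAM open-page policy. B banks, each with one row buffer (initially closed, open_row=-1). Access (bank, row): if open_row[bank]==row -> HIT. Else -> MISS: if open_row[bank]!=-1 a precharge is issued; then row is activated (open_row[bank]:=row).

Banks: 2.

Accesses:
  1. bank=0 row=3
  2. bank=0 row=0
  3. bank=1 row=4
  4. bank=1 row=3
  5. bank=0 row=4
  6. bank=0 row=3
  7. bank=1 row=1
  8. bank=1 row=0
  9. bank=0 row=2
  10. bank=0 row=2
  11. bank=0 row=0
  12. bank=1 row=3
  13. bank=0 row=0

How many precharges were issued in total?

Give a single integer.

Acc 1: bank0 row3 -> MISS (open row3); precharges=0
Acc 2: bank0 row0 -> MISS (open row0); precharges=1
Acc 3: bank1 row4 -> MISS (open row4); precharges=1
Acc 4: bank1 row3 -> MISS (open row3); precharges=2
Acc 5: bank0 row4 -> MISS (open row4); precharges=3
Acc 6: bank0 row3 -> MISS (open row3); precharges=4
Acc 7: bank1 row1 -> MISS (open row1); precharges=5
Acc 8: bank1 row0 -> MISS (open row0); precharges=6
Acc 9: bank0 row2 -> MISS (open row2); precharges=7
Acc 10: bank0 row2 -> HIT
Acc 11: bank0 row0 -> MISS (open row0); precharges=8
Acc 12: bank1 row3 -> MISS (open row3); precharges=9
Acc 13: bank0 row0 -> HIT

Answer: 9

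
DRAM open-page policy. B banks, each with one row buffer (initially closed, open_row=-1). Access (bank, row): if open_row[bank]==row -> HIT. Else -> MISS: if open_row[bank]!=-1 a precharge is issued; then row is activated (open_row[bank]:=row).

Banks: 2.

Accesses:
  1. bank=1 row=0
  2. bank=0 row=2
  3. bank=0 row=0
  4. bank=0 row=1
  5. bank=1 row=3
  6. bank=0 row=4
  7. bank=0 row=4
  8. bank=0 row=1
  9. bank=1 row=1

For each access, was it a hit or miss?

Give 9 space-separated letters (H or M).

Acc 1: bank1 row0 -> MISS (open row0); precharges=0
Acc 2: bank0 row2 -> MISS (open row2); precharges=0
Acc 3: bank0 row0 -> MISS (open row0); precharges=1
Acc 4: bank0 row1 -> MISS (open row1); precharges=2
Acc 5: bank1 row3 -> MISS (open row3); precharges=3
Acc 6: bank0 row4 -> MISS (open row4); precharges=4
Acc 7: bank0 row4 -> HIT
Acc 8: bank0 row1 -> MISS (open row1); precharges=5
Acc 9: bank1 row1 -> MISS (open row1); precharges=6

Answer: M M M M M M H M M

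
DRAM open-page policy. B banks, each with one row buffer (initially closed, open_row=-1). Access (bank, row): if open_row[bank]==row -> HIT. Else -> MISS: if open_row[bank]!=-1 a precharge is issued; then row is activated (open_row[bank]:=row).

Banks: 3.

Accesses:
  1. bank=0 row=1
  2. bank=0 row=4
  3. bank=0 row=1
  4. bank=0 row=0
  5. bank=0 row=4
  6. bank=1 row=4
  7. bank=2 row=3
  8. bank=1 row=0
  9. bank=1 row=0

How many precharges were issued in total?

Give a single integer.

Answer: 5

Derivation:
Acc 1: bank0 row1 -> MISS (open row1); precharges=0
Acc 2: bank0 row4 -> MISS (open row4); precharges=1
Acc 3: bank0 row1 -> MISS (open row1); precharges=2
Acc 4: bank0 row0 -> MISS (open row0); precharges=3
Acc 5: bank0 row4 -> MISS (open row4); precharges=4
Acc 6: bank1 row4 -> MISS (open row4); precharges=4
Acc 7: bank2 row3 -> MISS (open row3); precharges=4
Acc 8: bank1 row0 -> MISS (open row0); precharges=5
Acc 9: bank1 row0 -> HIT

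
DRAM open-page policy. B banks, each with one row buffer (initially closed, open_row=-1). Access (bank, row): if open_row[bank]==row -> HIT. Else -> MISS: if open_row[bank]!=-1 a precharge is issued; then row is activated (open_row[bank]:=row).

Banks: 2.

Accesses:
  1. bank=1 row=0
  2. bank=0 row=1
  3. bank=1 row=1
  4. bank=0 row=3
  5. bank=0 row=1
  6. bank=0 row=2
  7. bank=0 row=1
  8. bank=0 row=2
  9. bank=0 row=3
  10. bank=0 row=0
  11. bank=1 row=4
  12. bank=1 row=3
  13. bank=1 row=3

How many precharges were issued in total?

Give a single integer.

Acc 1: bank1 row0 -> MISS (open row0); precharges=0
Acc 2: bank0 row1 -> MISS (open row1); precharges=0
Acc 3: bank1 row1 -> MISS (open row1); precharges=1
Acc 4: bank0 row3 -> MISS (open row3); precharges=2
Acc 5: bank0 row1 -> MISS (open row1); precharges=3
Acc 6: bank0 row2 -> MISS (open row2); precharges=4
Acc 7: bank0 row1 -> MISS (open row1); precharges=5
Acc 8: bank0 row2 -> MISS (open row2); precharges=6
Acc 9: bank0 row3 -> MISS (open row3); precharges=7
Acc 10: bank0 row0 -> MISS (open row0); precharges=8
Acc 11: bank1 row4 -> MISS (open row4); precharges=9
Acc 12: bank1 row3 -> MISS (open row3); precharges=10
Acc 13: bank1 row3 -> HIT

Answer: 10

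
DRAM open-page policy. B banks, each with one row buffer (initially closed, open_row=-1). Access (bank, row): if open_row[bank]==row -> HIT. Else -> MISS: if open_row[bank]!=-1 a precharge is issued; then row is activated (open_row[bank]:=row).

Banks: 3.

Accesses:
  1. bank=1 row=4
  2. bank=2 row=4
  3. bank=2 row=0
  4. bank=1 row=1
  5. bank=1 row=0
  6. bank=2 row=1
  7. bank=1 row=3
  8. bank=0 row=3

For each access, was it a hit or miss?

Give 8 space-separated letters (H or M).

Acc 1: bank1 row4 -> MISS (open row4); precharges=0
Acc 2: bank2 row4 -> MISS (open row4); precharges=0
Acc 3: bank2 row0 -> MISS (open row0); precharges=1
Acc 4: bank1 row1 -> MISS (open row1); precharges=2
Acc 5: bank1 row0 -> MISS (open row0); precharges=3
Acc 6: bank2 row1 -> MISS (open row1); precharges=4
Acc 7: bank1 row3 -> MISS (open row3); precharges=5
Acc 8: bank0 row3 -> MISS (open row3); precharges=5

Answer: M M M M M M M M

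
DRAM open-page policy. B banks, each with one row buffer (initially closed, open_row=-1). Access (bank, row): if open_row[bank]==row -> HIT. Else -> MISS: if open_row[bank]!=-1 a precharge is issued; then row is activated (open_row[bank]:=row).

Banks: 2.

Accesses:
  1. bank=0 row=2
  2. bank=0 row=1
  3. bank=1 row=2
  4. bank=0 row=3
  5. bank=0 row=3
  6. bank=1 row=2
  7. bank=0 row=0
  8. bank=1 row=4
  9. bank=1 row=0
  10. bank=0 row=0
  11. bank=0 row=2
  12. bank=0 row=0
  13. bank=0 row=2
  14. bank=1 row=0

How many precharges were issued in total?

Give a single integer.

Answer: 8

Derivation:
Acc 1: bank0 row2 -> MISS (open row2); precharges=0
Acc 2: bank0 row1 -> MISS (open row1); precharges=1
Acc 3: bank1 row2 -> MISS (open row2); precharges=1
Acc 4: bank0 row3 -> MISS (open row3); precharges=2
Acc 5: bank0 row3 -> HIT
Acc 6: bank1 row2 -> HIT
Acc 7: bank0 row0 -> MISS (open row0); precharges=3
Acc 8: bank1 row4 -> MISS (open row4); precharges=4
Acc 9: bank1 row0 -> MISS (open row0); precharges=5
Acc 10: bank0 row0 -> HIT
Acc 11: bank0 row2 -> MISS (open row2); precharges=6
Acc 12: bank0 row0 -> MISS (open row0); precharges=7
Acc 13: bank0 row2 -> MISS (open row2); precharges=8
Acc 14: bank1 row0 -> HIT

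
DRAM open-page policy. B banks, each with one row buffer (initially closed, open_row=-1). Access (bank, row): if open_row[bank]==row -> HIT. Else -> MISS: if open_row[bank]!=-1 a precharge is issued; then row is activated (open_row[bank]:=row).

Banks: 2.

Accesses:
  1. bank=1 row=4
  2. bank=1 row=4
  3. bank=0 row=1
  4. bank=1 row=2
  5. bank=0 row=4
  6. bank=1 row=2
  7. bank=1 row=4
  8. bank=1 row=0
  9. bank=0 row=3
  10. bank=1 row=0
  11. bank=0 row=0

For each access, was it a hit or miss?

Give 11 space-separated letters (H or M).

Answer: M H M M M H M M M H M

Derivation:
Acc 1: bank1 row4 -> MISS (open row4); precharges=0
Acc 2: bank1 row4 -> HIT
Acc 3: bank0 row1 -> MISS (open row1); precharges=0
Acc 4: bank1 row2 -> MISS (open row2); precharges=1
Acc 5: bank0 row4 -> MISS (open row4); precharges=2
Acc 6: bank1 row2 -> HIT
Acc 7: bank1 row4 -> MISS (open row4); precharges=3
Acc 8: bank1 row0 -> MISS (open row0); precharges=4
Acc 9: bank0 row3 -> MISS (open row3); precharges=5
Acc 10: bank1 row0 -> HIT
Acc 11: bank0 row0 -> MISS (open row0); precharges=6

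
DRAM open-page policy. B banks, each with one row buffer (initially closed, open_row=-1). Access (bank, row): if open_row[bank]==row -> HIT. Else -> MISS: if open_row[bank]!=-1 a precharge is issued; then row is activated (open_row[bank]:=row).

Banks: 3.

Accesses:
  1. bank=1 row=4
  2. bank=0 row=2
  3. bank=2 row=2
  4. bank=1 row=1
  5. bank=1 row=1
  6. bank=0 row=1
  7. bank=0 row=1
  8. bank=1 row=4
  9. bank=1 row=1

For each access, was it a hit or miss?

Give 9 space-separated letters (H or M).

Answer: M M M M H M H M M

Derivation:
Acc 1: bank1 row4 -> MISS (open row4); precharges=0
Acc 2: bank0 row2 -> MISS (open row2); precharges=0
Acc 3: bank2 row2 -> MISS (open row2); precharges=0
Acc 4: bank1 row1 -> MISS (open row1); precharges=1
Acc 5: bank1 row1 -> HIT
Acc 6: bank0 row1 -> MISS (open row1); precharges=2
Acc 7: bank0 row1 -> HIT
Acc 8: bank1 row4 -> MISS (open row4); precharges=3
Acc 9: bank1 row1 -> MISS (open row1); precharges=4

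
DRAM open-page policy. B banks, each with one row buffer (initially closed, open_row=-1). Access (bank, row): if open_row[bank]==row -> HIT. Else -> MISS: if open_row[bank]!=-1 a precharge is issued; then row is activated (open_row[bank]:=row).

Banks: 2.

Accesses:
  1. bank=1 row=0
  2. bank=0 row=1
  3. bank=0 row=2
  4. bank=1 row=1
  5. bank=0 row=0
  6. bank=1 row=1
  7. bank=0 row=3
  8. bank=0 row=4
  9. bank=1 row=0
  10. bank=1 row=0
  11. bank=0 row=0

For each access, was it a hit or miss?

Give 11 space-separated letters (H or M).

Answer: M M M M M H M M M H M

Derivation:
Acc 1: bank1 row0 -> MISS (open row0); precharges=0
Acc 2: bank0 row1 -> MISS (open row1); precharges=0
Acc 3: bank0 row2 -> MISS (open row2); precharges=1
Acc 4: bank1 row1 -> MISS (open row1); precharges=2
Acc 5: bank0 row0 -> MISS (open row0); precharges=3
Acc 6: bank1 row1 -> HIT
Acc 7: bank0 row3 -> MISS (open row3); precharges=4
Acc 8: bank0 row4 -> MISS (open row4); precharges=5
Acc 9: bank1 row0 -> MISS (open row0); precharges=6
Acc 10: bank1 row0 -> HIT
Acc 11: bank0 row0 -> MISS (open row0); precharges=7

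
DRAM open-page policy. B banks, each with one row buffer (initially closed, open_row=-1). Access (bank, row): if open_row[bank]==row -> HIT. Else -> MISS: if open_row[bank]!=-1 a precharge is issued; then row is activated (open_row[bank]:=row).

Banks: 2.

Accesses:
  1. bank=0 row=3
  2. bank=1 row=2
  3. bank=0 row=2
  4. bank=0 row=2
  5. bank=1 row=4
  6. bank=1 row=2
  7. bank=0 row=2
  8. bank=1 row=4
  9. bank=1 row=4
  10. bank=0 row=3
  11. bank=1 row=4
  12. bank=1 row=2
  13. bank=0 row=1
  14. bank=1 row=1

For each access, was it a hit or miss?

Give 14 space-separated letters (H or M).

Answer: M M M H M M H M H M H M M M

Derivation:
Acc 1: bank0 row3 -> MISS (open row3); precharges=0
Acc 2: bank1 row2 -> MISS (open row2); precharges=0
Acc 3: bank0 row2 -> MISS (open row2); precharges=1
Acc 4: bank0 row2 -> HIT
Acc 5: bank1 row4 -> MISS (open row4); precharges=2
Acc 6: bank1 row2 -> MISS (open row2); precharges=3
Acc 7: bank0 row2 -> HIT
Acc 8: bank1 row4 -> MISS (open row4); precharges=4
Acc 9: bank1 row4 -> HIT
Acc 10: bank0 row3 -> MISS (open row3); precharges=5
Acc 11: bank1 row4 -> HIT
Acc 12: bank1 row2 -> MISS (open row2); precharges=6
Acc 13: bank0 row1 -> MISS (open row1); precharges=7
Acc 14: bank1 row1 -> MISS (open row1); precharges=8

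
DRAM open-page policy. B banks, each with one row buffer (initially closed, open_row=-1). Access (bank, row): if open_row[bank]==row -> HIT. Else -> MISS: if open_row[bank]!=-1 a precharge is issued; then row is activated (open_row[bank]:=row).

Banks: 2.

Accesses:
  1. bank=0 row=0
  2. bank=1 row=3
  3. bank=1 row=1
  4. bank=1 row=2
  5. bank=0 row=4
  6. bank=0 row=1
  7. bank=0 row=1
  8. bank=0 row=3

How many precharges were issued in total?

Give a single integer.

Answer: 5

Derivation:
Acc 1: bank0 row0 -> MISS (open row0); precharges=0
Acc 2: bank1 row3 -> MISS (open row3); precharges=0
Acc 3: bank1 row1 -> MISS (open row1); precharges=1
Acc 4: bank1 row2 -> MISS (open row2); precharges=2
Acc 5: bank0 row4 -> MISS (open row4); precharges=3
Acc 6: bank0 row1 -> MISS (open row1); precharges=4
Acc 7: bank0 row1 -> HIT
Acc 8: bank0 row3 -> MISS (open row3); precharges=5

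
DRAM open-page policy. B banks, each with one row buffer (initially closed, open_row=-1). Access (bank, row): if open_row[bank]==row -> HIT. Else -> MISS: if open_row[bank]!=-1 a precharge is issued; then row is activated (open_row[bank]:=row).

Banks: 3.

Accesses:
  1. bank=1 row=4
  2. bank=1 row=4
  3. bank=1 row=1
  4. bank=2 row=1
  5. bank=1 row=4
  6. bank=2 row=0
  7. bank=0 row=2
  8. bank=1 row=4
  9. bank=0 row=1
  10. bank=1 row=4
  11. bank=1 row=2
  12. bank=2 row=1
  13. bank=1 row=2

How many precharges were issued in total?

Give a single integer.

Acc 1: bank1 row4 -> MISS (open row4); precharges=0
Acc 2: bank1 row4 -> HIT
Acc 3: bank1 row1 -> MISS (open row1); precharges=1
Acc 4: bank2 row1 -> MISS (open row1); precharges=1
Acc 5: bank1 row4 -> MISS (open row4); precharges=2
Acc 6: bank2 row0 -> MISS (open row0); precharges=3
Acc 7: bank0 row2 -> MISS (open row2); precharges=3
Acc 8: bank1 row4 -> HIT
Acc 9: bank0 row1 -> MISS (open row1); precharges=4
Acc 10: bank1 row4 -> HIT
Acc 11: bank1 row2 -> MISS (open row2); precharges=5
Acc 12: bank2 row1 -> MISS (open row1); precharges=6
Acc 13: bank1 row2 -> HIT

Answer: 6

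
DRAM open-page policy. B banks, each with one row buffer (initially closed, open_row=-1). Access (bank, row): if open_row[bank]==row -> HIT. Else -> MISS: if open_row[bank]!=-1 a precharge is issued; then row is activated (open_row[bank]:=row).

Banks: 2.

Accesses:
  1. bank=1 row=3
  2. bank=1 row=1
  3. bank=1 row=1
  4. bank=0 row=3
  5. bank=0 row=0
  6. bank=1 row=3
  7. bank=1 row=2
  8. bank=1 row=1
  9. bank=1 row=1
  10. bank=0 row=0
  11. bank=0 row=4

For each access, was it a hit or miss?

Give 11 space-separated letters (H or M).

Acc 1: bank1 row3 -> MISS (open row3); precharges=0
Acc 2: bank1 row1 -> MISS (open row1); precharges=1
Acc 3: bank1 row1 -> HIT
Acc 4: bank0 row3 -> MISS (open row3); precharges=1
Acc 5: bank0 row0 -> MISS (open row0); precharges=2
Acc 6: bank1 row3 -> MISS (open row3); precharges=3
Acc 7: bank1 row2 -> MISS (open row2); precharges=4
Acc 8: bank1 row1 -> MISS (open row1); precharges=5
Acc 9: bank1 row1 -> HIT
Acc 10: bank0 row0 -> HIT
Acc 11: bank0 row4 -> MISS (open row4); precharges=6

Answer: M M H M M M M M H H M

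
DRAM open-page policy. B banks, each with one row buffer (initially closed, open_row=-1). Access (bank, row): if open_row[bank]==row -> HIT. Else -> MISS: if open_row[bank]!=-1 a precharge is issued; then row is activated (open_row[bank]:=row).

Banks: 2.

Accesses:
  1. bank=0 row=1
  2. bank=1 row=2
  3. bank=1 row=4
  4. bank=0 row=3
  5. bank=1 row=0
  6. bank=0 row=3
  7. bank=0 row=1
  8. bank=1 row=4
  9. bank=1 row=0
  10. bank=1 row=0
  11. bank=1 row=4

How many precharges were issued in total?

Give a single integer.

Answer: 7

Derivation:
Acc 1: bank0 row1 -> MISS (open row1); precharges=0
Acc 2: bank1 row2 -> MISS (open row2); precharges=0
Acc 3: bank1 row4 -> MISS (open row4); precharges=1
Acc 4: bank0 row3 -> MISS (open row3); precharges=2
Acc 5: bank1 row0 -> MISS (open row0); precharges=3
Acc 6: bank0 row3 -> HIT
Acc 7: bank0 row1 -> MISS (open row1); precharges=4
Acc 8: bank1 row4 -> MISS (open row4); precharges=5
Acc 9: bank1 row0 -> MISS (open row0); precharges=6
Acc 10: bank1 row0 -> HIT
Acc 11: bank1 row4 -> MISS (open row4); precharges=7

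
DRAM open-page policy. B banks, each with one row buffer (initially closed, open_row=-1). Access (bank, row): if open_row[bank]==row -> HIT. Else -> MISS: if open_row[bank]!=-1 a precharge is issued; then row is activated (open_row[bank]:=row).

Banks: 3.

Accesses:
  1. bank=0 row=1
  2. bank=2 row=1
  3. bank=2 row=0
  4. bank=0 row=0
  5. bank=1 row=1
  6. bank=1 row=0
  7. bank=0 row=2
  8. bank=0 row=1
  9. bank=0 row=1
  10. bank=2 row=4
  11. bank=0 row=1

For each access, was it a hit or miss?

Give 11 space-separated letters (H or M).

Answer: M M M M M M M M H M H

Derivation:
Acc 1: bank0 row1 -> MISS (open row1); precharges=0
Acc 2: bank2 row1 -> MISS (open row1); precharges=0
Acc 3: bank2 row0 -> MISS (open row0); precharges=1
Acc 4: bank0 row0 -> MISS (open row0); precharges=2
Acc 5: bank1 row1 -> MISS (open row1); precharges=2
Acc 6: bank1 row0 -> MISS (open row0); precharges=3
Acc 7: bank0 row2 -> MISS (open row2); precharges=4
Acc 8: bank0 row1 -> MISS (open row1); precharges=5
Acc 9: bank0 row1 -> HIT
Acc 10: bank2 row4 -> MISS (open row4); precharges=6
Acc 11: bank0 row1 -> HIT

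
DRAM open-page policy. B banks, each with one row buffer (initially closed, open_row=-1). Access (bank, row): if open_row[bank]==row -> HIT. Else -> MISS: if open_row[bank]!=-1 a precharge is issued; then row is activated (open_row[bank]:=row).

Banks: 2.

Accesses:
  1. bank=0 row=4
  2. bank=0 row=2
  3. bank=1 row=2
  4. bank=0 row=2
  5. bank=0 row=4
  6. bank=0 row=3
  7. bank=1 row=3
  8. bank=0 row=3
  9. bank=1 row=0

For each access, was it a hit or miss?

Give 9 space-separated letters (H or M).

Acc 1: bank0 row4 -> MISS (open row4); precharges=0
Acc 2: bank0 row2 -> MISS (open row2); precharges=1
Acc 3: bank1 row2 -> MISS (open row2); precharges=1
Acc 4: bank0 row2 -> HIT
Acc 5: bank0 row4 -> MISS (open row4); precharges=2
Acc 6: bank0 row3 -> MISS (open row3); precharges=3
Acc 7: bank1 row3 -> MISS (open row3); precharges=4
Acc 8: bank0 row3 -> HIT
Acc 9: bank1 row0 -> MISS (open row0); precharges=5

Answer: M M M H M M M H M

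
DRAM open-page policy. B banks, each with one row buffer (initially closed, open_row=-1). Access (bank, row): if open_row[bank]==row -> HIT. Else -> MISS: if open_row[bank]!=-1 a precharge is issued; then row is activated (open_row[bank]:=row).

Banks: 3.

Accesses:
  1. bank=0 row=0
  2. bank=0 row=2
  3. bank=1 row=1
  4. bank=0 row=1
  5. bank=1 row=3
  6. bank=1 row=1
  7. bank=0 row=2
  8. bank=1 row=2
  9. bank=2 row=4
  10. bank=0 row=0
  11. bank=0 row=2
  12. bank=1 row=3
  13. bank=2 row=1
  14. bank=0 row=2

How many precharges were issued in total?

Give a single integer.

Answer: 10

Derivation:
Acc 1: bank0 row0 -> MISS (open row0); precharges=0
Acc 2: bank0 row2 -> MISS (open row2); precharges=1
Acc 3: bank1 row1 -> MISS (open row1); precharges=1
Acc 4: bank0 row1 -> MISS (open row1); precharges=2
Acc 5: bank1 row3 -> MISS (open row3); precharges=3
Acc 6: bank1 row1 -> MISS (open row1); precharges=4
Acc 7: bank0 row2 -> MISS (open row2); precharges=5
Acc 8: bank1 row2 -> MISS (open row2); precharges=6
Acc 9: bank2 row4 -> MISS (open row4); precharges=6
Acc 10: bank0 row0 -> MISS (open row0); precharges=7
Acc 11: bank0 row2 -> MISS (open row2); precharges=8
Acc 12: bank1 row3 -> MISS (open row3); precharges=9
Acc 13: bank2 row1 -> MISS (open row1); precharges=10
Acc 14: bank0 row2 -> HIT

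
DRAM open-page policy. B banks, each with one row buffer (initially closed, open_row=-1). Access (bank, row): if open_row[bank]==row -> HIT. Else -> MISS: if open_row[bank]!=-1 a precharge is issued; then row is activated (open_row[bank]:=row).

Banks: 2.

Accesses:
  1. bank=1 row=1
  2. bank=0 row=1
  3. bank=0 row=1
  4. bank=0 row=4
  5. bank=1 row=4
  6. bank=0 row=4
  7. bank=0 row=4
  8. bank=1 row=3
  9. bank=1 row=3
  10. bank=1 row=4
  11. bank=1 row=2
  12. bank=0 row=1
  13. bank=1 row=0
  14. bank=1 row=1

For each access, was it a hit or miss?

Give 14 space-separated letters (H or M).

Answer: M M H M M H H M H M M M M M

Derivation:
Acc 1: bank1 row1 -> MISS (open row1); precharges=0
Acc 2: bank0 row1 -> MISS (open row1); precharges=0
Acc 3: bank0 row1 -> HIT
Acc 4: bank0 row4 -> MISS (open row4); precharges=1
Acc 5: bank1 row4 -> MISS (open row4); precharges=2
Acc 6: bank0 row4 -> HIT
Acc 7: bank0 row4 -> HIT
Acc 8: bank1 row3 -> MISS (open row3); precharges=3
Acc 9: bank1 row3 -> HIT
Acc 10: bank1 row4 -> MISS (open row4); precharges=4
Acc 11: bank1 row2 -> MISS (open row2); precharges=5
Acc 12: bank0 row1 -> MISS (open row1); precharges=6
Acc 13: bank1 row0 -> MISS (open row0); precharges=7
Acc 14: bank1 row1 -> MISS (open row1); precharges=8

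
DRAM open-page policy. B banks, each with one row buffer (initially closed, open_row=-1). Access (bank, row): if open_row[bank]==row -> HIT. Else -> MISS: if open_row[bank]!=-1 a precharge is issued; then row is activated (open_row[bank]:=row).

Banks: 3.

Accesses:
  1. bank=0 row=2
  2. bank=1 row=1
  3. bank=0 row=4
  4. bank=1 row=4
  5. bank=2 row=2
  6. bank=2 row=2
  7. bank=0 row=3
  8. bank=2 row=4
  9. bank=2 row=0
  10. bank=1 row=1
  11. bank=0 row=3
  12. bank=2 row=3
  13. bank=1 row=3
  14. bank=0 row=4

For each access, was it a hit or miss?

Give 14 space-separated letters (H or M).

Answer: M M M M M H M M M M H M M M

Derivation:
Acc 1: bank0 row2 -> MISS (open row2); precharges=0
Acc 2: bank1 row1 -> MISS (open row1); precharges=0
Acc 3: bank0 row4 -> MISS (open row4); precharges=1
Acc 4: bank1 row4 -> MISS (open row4); precharges=2
Acc 5: bank2 row2 -> MISS (open row2); precharges=2
Acc 6: bank2 row2 -> HIT
Acc 7: bank0 row3 -> MISS (open row3); precharges=3
Acc 8: bank2 row4 -> MISS (open row4); precharges=4
Acc 9: bank2 row0 -> MISS (open row0); precharges=5
Acc 10: bank1 row1 -> MISS (open row1); precharges=6
Acc 11: bank0 row3 -> HIT
Acc 12: bank2 row3 -> MISS (open row3); precharges=7
Acc 13: bank1 row3 -> MISS (open row3); precharges=8
Acc 14: bank0 row4 -> MISS (open row4); precharges=9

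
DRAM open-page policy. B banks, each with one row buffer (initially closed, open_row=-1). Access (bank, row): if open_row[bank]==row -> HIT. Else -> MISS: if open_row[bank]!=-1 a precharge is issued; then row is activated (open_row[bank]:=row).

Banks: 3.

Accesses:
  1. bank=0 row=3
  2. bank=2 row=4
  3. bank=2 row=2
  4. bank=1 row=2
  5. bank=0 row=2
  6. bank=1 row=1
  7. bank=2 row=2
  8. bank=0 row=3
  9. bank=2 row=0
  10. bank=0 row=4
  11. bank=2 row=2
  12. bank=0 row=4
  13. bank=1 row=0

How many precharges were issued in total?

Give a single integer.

Answer: 8

Derivation:
Acc 1: bank0 row3 -> MISS (open row3); precharges=0
Acc 2: bank2 row4 -> MISS (open row4); precharges=0
Acc 3: bank2 row2 -> MISS (open row2); precharges=1
Acc 4: bank1 row2 -> MISS (open row2); precharges=1
Acc 5: bank0 row2 -> MISS (open row2); precharges=2
Acc 6: bank1 row1 -> MISS (open row1); precharges=3
Acc 7: bank2 row2 -> HIT
Acc 8: bank0 row3 -> MISS (open row3); precharges=4
Acc 9: bank2 row0 -> MISS (open row0); precharges=5
Acc 10: bank0 row4 -> MISS (open row4); precharges=6
Acc 11: bank2 row2 -> MISS (open row2); precharges=7
Acc 12: bank0 row4 -> HIT
Acc 13: bank1 row0 -> MISS (open row0); precharges=8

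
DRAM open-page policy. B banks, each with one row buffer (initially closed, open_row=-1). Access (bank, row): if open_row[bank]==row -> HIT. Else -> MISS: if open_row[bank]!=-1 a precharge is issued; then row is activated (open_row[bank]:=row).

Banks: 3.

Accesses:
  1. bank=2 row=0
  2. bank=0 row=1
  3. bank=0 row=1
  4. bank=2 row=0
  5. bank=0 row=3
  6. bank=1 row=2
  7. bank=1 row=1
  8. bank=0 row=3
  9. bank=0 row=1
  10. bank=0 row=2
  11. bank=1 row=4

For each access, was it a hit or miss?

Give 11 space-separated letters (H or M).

Acc 1: bank2 row0 -> MISS (open row0); precharges=0
Acc 2: bank0 row1 -> MISS (open row1); precharges=0
Acc 3: bank0 row1 -> HIT
Acc 4: bank2 row0 -> HIT
Acc 5: bank0 row3 -> MISS (open row3); precharges=1
Acc 6: bank1 row2 -> MISS (open row2); precharges=1
Acc 7: bank1 row1 -> MISS (open row1); precharges=2
Acc 8: bank0 row3 -> HIT
Acc 9: bank0 row1 -> MISS (open row1); precharges=3
Acc 10: bank0 row2 -> MISS (open row2); precharges=4
Acc 11: bank1 row4 -> MISS (open row4); precharges=5

Answer: M M H H M M M H M M M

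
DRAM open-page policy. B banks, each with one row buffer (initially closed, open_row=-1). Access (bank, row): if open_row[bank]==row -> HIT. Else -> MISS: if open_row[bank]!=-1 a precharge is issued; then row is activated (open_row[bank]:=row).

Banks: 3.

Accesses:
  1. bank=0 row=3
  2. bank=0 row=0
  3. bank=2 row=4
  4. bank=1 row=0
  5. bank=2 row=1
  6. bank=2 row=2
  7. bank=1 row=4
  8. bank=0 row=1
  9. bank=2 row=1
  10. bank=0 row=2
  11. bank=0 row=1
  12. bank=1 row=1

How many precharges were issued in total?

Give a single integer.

Answer: 9

Derivation:
Acc 1: bank0 row3 -> MISS (open row3); precharges=0
Acc 2: bank0 row0 -> MISS (open row0); precharges=1
Acc 3: bank2 row4 -> MISS (open row4); precharges=1
Acc 4: bank1 row0 -> MISS (open row0); precharges=1
Acc 5: bank2 row1 -> MISS (open row1); precharges=2
Acc 6: bank2 row2 -> MISS (open row2); precharges=3
Acc 7: bank1 row4 -> MISS (open row4); precharges=4
Acc 8: bank0 row1 -> MISS (open row1); precharges=5
Acc 9: bank2 row1 -> MISS (open row1); precharges=6
Acc 10: bank0 row2 -> MISS (open row2); precharges=7
Acc 11: bank0 row1 -> MISS (open row1); precharges=8
Acc 12: bank1 row1 -> MISS (open row1); precharges=9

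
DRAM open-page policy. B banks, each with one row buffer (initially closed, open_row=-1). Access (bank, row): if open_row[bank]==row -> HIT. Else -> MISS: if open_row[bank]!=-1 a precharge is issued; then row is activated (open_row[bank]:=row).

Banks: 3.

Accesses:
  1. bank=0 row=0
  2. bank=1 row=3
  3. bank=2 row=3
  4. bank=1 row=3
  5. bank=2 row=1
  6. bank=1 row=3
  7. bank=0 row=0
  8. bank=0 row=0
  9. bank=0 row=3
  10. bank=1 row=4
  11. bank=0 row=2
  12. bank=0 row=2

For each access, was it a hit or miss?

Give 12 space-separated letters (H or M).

Answer: M M M H M H H H M M M H

Derivation:
Acc 1: bank0 row0 -> MISS (open row0); precharges=0
Acc 2: bank1 row3 -> MISS (open row3); precharges=0
Acc 3: bank2 row3 -> MISS (open row3); precharges=0
Acc 4: bank1 row3 -> HIT
Acc 5: bank2 row1 -> MISS (open row1); precharges=1
Acc 6: bank1 row3 -> HIT
Acc 7: bank0 row0 -> HIT
Acc 8: bank0 row0 -> HIT
Acc 9: bank0 row3 -> MISS (open row3); precharges=2
Acc 10: bank1 row4 -> MISS (open row4); precharges=3
Acc 11: bank0 row2 -> MISS (open row2); precharges=4
Acc 12: bank0 row2 -> HIT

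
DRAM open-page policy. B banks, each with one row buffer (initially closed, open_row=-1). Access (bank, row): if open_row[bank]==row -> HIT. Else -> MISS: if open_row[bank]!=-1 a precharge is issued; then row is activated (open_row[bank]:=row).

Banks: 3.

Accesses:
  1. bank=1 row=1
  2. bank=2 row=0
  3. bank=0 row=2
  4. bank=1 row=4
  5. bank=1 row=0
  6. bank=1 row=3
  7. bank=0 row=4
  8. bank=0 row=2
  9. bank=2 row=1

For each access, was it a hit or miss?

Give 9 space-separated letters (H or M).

Answer: M M M M M M M M M

Derivation:
Acc 1: bank1 row1 -> MISS (open row1); precharges=0
Acc 2: bank2 row0 -> MISS (open row0); precharges=0
Acc 3: bank0 row2 -> MISS (open row2); precharges=0
Acc 4: bank1 row4 -> MISS (open row4); precharges=1
Acc 5: bank1 row0 -> MISS (open row0); precharges=2
Acc 6: bank1 row3 -> MISS (open row3); precharges=3
Acc 7: bank0 row4 -> MISS (open row4); precharges=4
Acc 8: bank0 row2 -> MISS (open row2); precharges=5
Acc 9: bank2 row1 -> MISS (open row1); precharges=6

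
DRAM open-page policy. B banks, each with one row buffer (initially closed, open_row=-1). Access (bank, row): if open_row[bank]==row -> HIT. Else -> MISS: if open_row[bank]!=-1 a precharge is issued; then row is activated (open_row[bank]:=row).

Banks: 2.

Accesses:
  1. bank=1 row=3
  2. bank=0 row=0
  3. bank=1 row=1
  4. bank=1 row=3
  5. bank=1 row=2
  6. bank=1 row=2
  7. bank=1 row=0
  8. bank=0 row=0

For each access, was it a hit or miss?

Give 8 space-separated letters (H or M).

Answer: M M M M M H M H

Derivation:
Acc 1: bank1 row3 -> MISS (open row3); precharges=0
Acc 2: bank0 row0 -> MISS (open row0); precharges=0
Acc 3: bank1 row1 -> MISS (open row1); precharges=1
Acc 4: bank1 row3 -> MISS (open row3); precharges=2
Acc 5: bank1 row2 -> MISS (open row2); precharges=3
Acc 6: bank1 row2 -> HIT
Acc 7: bank1 row0 -> MISS (open row0); precharges=4
Acc 8: bank0 row0 -> HIT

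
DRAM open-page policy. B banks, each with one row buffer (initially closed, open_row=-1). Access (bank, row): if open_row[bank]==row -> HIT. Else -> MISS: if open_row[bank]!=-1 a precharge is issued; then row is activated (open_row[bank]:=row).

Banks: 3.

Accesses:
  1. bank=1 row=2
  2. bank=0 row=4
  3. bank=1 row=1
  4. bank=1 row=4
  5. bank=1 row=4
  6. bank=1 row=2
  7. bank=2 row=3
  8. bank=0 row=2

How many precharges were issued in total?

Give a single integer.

Answer: 4

Derivation:
Acc 1: bank1 row2 -> MISS (open row2); precharges=0
Acc 2: bank0 row4 -> MISS (open row4); precharges=0
Acc 3: bank1 row1 -> MISS (open row1); precharges=1
Acc 4: bank1 row4 -> MISS (open row4); precharges=2
Acc 5: bank1 row4 -> HIT
Acc 6: bank1 row2 -> MISS (open row2); precharges=3
Acc 7: bank2 row3 -> MISS (open row3); precharges=3
Acc 8: bank0 row2 -> MISS (open row2); precharges=4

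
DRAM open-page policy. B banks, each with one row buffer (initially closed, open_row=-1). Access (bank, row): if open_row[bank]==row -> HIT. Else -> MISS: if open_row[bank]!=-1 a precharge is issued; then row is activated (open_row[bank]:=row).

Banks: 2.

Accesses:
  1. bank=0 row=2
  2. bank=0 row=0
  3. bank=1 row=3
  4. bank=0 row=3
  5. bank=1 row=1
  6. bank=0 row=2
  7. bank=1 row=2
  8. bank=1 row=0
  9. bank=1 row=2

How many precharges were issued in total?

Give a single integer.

Answer: 7

Derivation:
Acc 1: bank0 row2 -> MISS (open row2); precharges=0
Acc 2: bank0 row0 -> MISS (open row0); precharges=1
Acc 3: bank1 row3 -> MISS (open row3); precharges=1
Acc 4: bank0 row3 -> MISS (open row3); precharges=2
Acc 5: bank1 row1 -> MISS (open row1); precharges=3
Acc 6: bank0 row2 -> MISS (open row2); precharges=4
Acc 7: bank1 row2 -> MISS (open row2); precharges=5
Acc 8: bank1 row0 -> MISS (open row0); precharges=6
Acc 9: bank1 row2 -> MISS (open row2); precharges=7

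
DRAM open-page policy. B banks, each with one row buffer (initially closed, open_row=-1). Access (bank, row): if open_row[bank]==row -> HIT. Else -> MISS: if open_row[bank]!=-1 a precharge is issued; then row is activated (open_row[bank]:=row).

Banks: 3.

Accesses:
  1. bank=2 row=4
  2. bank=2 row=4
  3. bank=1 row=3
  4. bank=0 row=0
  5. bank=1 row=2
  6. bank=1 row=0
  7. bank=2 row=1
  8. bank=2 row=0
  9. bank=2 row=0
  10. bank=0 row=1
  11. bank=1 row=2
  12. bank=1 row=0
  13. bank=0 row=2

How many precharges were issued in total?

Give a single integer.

Acc 1: bank2 row4 -> MISS (open row4); precharges=0
Acc 2: bank2 row4 -> HIT
Acc 3: bank1 row3 -> MISS (open row3); precharges=0
Acc 4: bank0 row0 -> MISS (open row0); precharges=0
Acc 5: bank1 row2 -> MISS (open row2); precharges=1
Acc 6: bank1 row0 -> MISS (open row0); precharges=2
Acc 7: bank2 row1 -> MISS (open row1); precharges=3
Acc 8: bank2 row0 -> MISS (open row0); precharges=4
Acc 9: bank2 row0 -> HIT
Acc 10: bank0 row1 -> MISS (open row1); precharges=5
Acc 11: bank1 row2 -> MISS (open row2); precharges=6
Acc 12: bank1 row0 -> MISS (open row0); precharges=7
Acc 13: bank0 row2 -> MISS (open row2); precharges=8

Answer: 8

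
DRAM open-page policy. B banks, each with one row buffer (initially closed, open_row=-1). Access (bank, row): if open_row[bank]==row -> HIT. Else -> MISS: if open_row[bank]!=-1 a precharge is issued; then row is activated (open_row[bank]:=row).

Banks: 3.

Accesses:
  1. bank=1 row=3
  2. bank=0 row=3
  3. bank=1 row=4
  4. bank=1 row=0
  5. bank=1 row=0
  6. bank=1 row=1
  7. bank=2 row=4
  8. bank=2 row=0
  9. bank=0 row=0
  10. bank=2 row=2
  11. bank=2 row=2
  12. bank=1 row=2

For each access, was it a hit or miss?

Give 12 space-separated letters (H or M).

Answer: M M M M H M M M M M H M

Derivation:
Acc 1: bank1 row3 -> MISS (open row3); precharges=0
Acc 2: bank0 row3 -> MISS (open row3); precharges=0
Acc 3: bank1 row4 -> MISS (open row4); precharges=1
Acc 4: bank1 row0 -> MISS (open row0); precharges=2
Acc 5: bank1 row0 -> HIT
Acc 6: bank1 row1 -> MISS (open row1); precharges=3
Acc 7: bank2 row4 -> MISS (open row4); precharges=3
Acc 8: bank2 row0 -> MISS (open row0); precharges=4
Acc 9: bank0 row0 -> MISS (open row0); precharges=5
Acc 10: bank2 row2 -> MISS (open row2); precharges=6
Acc 11: bank2 row2 -> HIT
Acc 12: bank1 row2 -> MISS (open row2); precharges=7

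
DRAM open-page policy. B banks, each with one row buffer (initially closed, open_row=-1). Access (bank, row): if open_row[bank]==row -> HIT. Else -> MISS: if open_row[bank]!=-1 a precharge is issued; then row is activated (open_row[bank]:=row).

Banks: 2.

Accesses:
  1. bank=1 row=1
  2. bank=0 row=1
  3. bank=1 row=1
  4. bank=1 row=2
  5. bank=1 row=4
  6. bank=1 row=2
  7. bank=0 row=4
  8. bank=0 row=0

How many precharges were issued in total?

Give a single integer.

Acc 1: bank1 row1 -> MISS (open row1); precharges=0
Acc 2: bank0 row1 -> MISS (open row1); precharges=0
Acc 3: bank1 row1 -> HIT
Acc 4: bank1 row2 -> MISS (open row2); precharges=1
Acc 5: bank1 row4 -> MISS (open row4); precharges=2
Acc 6: bank1 row2 -> MISS (open row2); precharges=3
Acc 7: bank0 row4 -> MISS (open row4); precharges=4
Acc 8: bank0 row0 -> MISS (open row0); precharges=5

Answer: 5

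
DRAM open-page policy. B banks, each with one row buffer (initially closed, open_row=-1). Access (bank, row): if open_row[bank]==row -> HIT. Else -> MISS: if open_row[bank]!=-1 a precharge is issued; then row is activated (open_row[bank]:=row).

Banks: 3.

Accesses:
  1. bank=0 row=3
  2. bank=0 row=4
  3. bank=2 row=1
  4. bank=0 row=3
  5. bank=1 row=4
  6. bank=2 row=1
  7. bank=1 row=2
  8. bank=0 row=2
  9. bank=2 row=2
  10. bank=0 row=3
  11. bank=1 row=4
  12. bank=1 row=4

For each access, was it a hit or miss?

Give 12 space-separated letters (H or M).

Answer: M M M M M H M M M M M H

Derivation:
Acc 1: bank0 row3 -> MISS (open row3); precharges=0
Acc 2: bank0 row4 -> MISS (open row4); precharges=1
Acc 3: bank2 row1 -> MISS (open row1); precharges=1
Acc 4: bank0 row3 -> MISS (open row3); precharges=2
Acc 5: bank1 row4 -> MISS (open row4); precharges=2
Acc 6: bank2 row1 -> HIT
Acc 7: bank1 row2 -> MISS (open row2); precharges=3
Acc 8: bank0 row2 -> MISS (open row2); precharges=4
Acc 9: bank2 row2 -> MISS (open row2); precharges=5
Acc 10: bank0 row3 -> MISS (open row3); precharges=6
Acc 11: bank1 row4 -> MISS (open row4); precharges=7
Acc 12: bank1 row4 -> HIT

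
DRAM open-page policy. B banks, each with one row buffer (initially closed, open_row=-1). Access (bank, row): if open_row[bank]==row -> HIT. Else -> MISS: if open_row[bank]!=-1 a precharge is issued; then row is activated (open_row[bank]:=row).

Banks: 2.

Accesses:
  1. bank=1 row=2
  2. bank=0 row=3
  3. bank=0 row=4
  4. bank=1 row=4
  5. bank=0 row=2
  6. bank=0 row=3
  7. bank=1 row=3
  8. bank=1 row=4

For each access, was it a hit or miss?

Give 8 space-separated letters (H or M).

Acc 1: bank1 row2 -> MISS (open row2); precharges=0
Acc 2: bank0 row3 -> MISS (open row3); precharges=0
Acc 3: bank0 row4 -> MISS (open row4); precharges=1
Acc 4: bank1 row4 -> MISS (open row4); precharges=2
Acc 5: bank0 row2 -> MISS (open row2); precharges=3
Acc 6: bank0 row3 -> MISS (open row3); precharges=4
Acc 7: bank1 row3 -> MISS (open row3); precharges=5
Acc 8: bank1 row4 -> MISS (open row4); precharges=6

Answer: M M M M M M M M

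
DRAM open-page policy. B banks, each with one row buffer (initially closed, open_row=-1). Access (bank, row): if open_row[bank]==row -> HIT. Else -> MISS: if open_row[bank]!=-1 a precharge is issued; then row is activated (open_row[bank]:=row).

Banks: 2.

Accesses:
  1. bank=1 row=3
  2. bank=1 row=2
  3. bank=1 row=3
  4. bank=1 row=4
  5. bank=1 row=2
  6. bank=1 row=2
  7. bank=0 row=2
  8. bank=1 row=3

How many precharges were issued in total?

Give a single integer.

Acc 1: bank1 row3 -> MISS (open row3); precharges=0
Acc 2: bank1 row2 -> MISS (open row2); precharges=1
Acc 3: bank1 row3 -> MISS (open row3); precharges=2
Acc 4: bank1 row4 -> MISS (open row4); precharges=3
Acc 5: bank1 row2 -> MISS (open row2); precharges=4
Acc 6: bank1 row2 -> HIT
Acc 7: bank0 row2 -> MISS (open row2); precharges=4
Acc 8: bank1 row3 -> MISS (open row3); precharges=5

Answer: 5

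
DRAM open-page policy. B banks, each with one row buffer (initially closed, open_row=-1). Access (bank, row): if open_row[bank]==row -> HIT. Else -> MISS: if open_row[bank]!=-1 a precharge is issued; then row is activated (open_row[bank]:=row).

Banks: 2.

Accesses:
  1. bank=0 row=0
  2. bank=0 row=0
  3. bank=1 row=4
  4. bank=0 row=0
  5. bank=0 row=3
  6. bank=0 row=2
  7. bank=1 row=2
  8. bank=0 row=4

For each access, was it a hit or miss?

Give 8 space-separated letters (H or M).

Acc 1: bank0 row0 -> MISS (open row0); precharges=0
Acc 2: bank0 row0 -> HIT
Acc 3: bank1 row4 -> MISS (open row4); precharges=0
Acc 4: bank0 row0 -> HIT
Acc 5: bank0 row3 -> MISS (open row3); precharges=1
Acc 6: bank0 row2 -> MISS (open row2); precharges=2
Acc 7: bank1 row2 -> MISS (open row2); precharges=3
Acc 8: bank0 row4 -> MISS (open row4); precharges=4

Answer: M H M H M M M M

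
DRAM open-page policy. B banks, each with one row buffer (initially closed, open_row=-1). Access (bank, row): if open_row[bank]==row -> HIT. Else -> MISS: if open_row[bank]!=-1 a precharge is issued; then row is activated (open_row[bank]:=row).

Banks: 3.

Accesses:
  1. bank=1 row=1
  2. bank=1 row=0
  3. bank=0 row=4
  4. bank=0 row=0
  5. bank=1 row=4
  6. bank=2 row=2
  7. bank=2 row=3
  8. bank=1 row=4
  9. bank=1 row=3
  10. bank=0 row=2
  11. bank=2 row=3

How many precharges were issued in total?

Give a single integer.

Answer: 6

Derivation:
Acc 1: bank1 row1 -> MISS (open row1); precharges=0
Acc 2: bank1 row0 -> MISS (open row0); precharges=1
Acc 3: bank0 row4 -> MISS (open row4); precharges=1
Acc 4: bank0 row0 -> MISS (open row0); precharges=2
Acc 5: bank1 row4 -> MISS (open row4); precharges=3
Acc 6: bank2 row2 -> MISS (open row2); precharges=3
Acc 7: bank2 row3 -> MISS (open row3); precharges=4
Acc 8: bank1 row4 -> HIT
Acc 9: bank1 row3 -> MISS (open row3); precharges=5
Acc 10: bank0 row2 -> MISS (open row2); precharges=6
Acc 11: bank2 row3 -> HIT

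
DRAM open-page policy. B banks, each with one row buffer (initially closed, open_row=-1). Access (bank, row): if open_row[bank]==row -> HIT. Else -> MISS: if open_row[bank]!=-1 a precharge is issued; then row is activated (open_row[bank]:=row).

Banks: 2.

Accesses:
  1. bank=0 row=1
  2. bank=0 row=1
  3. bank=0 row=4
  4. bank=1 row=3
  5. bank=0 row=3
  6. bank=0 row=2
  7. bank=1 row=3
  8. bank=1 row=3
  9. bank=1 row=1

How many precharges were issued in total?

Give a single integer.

Acc 1: bank0 row1 -> MISS (open row1); precharges=0
Acc 2: bank0 row1 -> HIT
Acc 3: bank0 row4 -> MISS (open row4); precharges=1
Acc 4: bank1 row3 -> MISS (open row3); precharges=1
Acc 5: bank0 row3 -> MISS (open row3); precharges=2
Acc 6: bank0 row2 -> MISS (open row2); precharges=3
Acc 7: bank1 row3 -> HIT
Acc 8: bank1 row3 -> HIT
Acc 9: bank1 row1 -> MISS (open row1); precharges=4

Answer: 4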